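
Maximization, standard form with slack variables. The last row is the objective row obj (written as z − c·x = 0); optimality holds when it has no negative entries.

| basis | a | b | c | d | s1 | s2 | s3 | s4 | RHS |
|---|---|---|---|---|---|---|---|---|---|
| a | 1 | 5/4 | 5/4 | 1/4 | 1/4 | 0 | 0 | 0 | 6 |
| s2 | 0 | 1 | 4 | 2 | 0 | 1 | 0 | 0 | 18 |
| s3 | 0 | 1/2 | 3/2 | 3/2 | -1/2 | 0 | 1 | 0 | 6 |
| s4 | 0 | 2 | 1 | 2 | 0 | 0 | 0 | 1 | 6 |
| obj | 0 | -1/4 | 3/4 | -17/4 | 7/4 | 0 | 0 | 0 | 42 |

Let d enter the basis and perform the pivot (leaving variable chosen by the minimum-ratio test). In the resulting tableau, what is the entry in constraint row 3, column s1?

Ratio test on column d — row 1: 6/(1/4) = 24; row 2: 18/2 = 9; row 3: 6/(3/2) = 4; row 4: 6/2 = 3. Minimum is 3 at row 4 (s4 leaves); pivot element 2.
Divide row 4 by 2; eliminate column d from the other rows.
Row 3 update in column s1: -1/2 − (3/2)·0 = -1/2.

-1/2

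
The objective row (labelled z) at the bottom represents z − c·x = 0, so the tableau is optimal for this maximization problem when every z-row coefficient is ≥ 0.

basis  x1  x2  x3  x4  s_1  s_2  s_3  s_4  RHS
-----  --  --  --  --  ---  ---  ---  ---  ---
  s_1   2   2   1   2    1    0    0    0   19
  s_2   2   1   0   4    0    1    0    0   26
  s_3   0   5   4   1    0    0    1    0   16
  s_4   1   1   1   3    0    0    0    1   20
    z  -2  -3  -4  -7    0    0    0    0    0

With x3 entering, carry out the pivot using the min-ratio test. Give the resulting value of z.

16

Ratio test on column x3 — row 1: 19/1 = 19; row 2: entry 0 ≤ 0; row 3: 16/4 = 4; row 4: 20/1 = 20. Minimum is 4 at row 3 (s_3 leaves); pivot element 4.
Pivot on row 3; the z-row RHS becomes 0 − (-4)·4 = 16.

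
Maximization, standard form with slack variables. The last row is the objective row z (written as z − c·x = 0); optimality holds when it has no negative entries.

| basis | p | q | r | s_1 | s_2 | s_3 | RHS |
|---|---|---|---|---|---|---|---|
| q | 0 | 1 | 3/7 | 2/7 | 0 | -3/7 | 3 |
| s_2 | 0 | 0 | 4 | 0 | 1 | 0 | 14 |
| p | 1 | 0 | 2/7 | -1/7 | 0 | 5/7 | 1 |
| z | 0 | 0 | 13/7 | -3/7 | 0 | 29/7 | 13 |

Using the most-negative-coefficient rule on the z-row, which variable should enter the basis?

Negative z-row entries: s_1: -3/7.
The most negative is -3/7 in column s_1, so s_1 enters.

s_1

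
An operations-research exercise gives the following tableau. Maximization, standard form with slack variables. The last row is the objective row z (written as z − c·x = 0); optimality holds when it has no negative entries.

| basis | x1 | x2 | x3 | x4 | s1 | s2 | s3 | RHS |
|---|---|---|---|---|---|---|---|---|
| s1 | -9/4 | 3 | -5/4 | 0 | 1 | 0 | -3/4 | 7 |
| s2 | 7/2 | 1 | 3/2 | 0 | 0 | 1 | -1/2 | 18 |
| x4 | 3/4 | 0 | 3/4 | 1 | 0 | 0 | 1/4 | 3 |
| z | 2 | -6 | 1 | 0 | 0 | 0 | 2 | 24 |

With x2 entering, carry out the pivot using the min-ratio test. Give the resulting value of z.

Ratio test on column x2 — row 1: 7/3 = 7/3; row 2: 18/1 = 18; row 3: entry 0 ≤ 0. Minimum is 7/3 at row 1 (s1 leaves); pivot element 3.
Pivot on row 1; the z-row RHS becomes 24 − (-6)·(7/3) = 38.

38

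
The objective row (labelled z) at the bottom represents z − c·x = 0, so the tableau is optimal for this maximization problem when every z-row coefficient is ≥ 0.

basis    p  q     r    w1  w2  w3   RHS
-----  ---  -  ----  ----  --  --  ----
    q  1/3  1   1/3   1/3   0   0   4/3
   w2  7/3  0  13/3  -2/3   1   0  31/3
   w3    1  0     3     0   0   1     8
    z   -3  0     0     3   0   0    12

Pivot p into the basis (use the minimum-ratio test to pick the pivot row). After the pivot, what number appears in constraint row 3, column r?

2

Ratio test on column p — row 1: (4/3)/(1/3) = 4; row 2: (31/3)/(7/3) = 31/7; row 3: 8/1 = 8. Minimum is 4 at row 1 (q leaves); pivot element 1/3.
Divide row 1 by 1/3; eliminate column p from the other rows.
Row 3 update in column r: 3 − 1·1 = 2.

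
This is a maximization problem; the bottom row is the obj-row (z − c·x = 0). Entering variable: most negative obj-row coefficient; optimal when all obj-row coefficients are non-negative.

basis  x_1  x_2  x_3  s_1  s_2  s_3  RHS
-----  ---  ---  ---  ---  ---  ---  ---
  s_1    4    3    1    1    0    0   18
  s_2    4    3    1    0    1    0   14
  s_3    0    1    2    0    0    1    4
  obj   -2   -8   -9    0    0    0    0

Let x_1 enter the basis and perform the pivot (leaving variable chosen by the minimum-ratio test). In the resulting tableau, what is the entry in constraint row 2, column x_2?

Ratio test on column x_1 — row 1: 18/4 = 9/2; row 2: 14/4 = 7/2; row 3: entry 0 ≤ 0. Minimum is 7/2 at row 2 (s_2 leaves); pivot element 4.
Divide row 2 by 4; eliminate column x_1 from the other rows.
In the new row 2, the x_2 entry is the old entry divided by the pivot: 3/4 = 3/4.

3/4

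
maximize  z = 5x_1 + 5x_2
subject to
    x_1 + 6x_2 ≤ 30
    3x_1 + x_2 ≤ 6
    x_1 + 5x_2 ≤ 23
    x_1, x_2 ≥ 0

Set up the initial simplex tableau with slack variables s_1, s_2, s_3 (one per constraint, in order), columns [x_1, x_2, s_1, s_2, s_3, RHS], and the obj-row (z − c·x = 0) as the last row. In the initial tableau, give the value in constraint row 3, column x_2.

Constraint 3 has coefficient 5 on x_2.

5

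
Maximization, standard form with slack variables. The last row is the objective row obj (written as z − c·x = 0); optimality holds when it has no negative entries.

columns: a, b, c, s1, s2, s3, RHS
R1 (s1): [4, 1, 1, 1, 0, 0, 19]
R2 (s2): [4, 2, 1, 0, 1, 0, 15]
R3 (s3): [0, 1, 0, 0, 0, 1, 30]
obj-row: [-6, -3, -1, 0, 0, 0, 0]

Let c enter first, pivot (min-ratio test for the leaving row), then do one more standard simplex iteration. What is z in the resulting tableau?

Ratio test on column c — row 1: 19/1 = 19; row 2: 15/1 = 15; row 3: entry 0 ≤ 0. Minimum is 15 at row 2 (s2 leaves); pivot element 1.
Pivot on row 2; the obj-row RHS becomes 0 − (-1)·15 = 15.
Next entering variable (most negative obj-row entry -2): a.
Ratio test on column a — row 1: entry 0 ≤ 0; row 2: 15/4 = 15/4; row 3: entry 0 ≤ 0. Minimum is 15/4 at row 2 (c leaves); pivot element 4.
After the second pivot the obj-row RHS is 15 − (-2)·(15/4) = 45/2.

45/2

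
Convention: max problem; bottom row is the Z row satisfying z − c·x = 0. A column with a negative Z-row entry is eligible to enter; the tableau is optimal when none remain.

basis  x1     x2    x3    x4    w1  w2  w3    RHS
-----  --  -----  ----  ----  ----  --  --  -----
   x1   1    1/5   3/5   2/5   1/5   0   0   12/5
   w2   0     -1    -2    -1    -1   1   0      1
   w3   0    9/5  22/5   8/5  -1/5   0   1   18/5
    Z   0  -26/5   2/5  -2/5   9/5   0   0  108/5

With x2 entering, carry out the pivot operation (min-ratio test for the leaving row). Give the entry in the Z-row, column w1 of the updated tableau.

Ratio test on column x2 — row 1: (12/5)/(1/5) = 12; row 2: entry -1 ≤ 0; row 3: (18/5)/(9/5) = 2. Minimum is 2 at row 3 (w3 leaves); pivot element 9/5.
Divide row 3 by 9/5; eliminate column x2 from the other rows.
Z-row update in column w1: 9/5 − (-26/5)·(-1/9) = 11/9.

11/9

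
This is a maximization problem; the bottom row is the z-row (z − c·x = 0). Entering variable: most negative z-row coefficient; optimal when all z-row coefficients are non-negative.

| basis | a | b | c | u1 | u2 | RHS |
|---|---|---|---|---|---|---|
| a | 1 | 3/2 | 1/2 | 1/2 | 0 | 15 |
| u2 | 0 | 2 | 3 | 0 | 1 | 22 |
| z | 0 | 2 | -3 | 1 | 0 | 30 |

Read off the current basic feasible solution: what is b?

b is not in the basis, so in the current basic feasible solution b = 0.

0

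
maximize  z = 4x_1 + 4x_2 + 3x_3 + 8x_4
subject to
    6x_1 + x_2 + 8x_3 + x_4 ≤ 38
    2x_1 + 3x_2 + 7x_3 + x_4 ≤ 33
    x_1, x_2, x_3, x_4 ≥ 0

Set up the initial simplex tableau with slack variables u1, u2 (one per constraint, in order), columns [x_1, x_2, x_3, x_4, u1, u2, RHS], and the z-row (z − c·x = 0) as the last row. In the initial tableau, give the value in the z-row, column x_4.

-8

The z-row carries the negated objective coefficients: the x_4 entry is -8.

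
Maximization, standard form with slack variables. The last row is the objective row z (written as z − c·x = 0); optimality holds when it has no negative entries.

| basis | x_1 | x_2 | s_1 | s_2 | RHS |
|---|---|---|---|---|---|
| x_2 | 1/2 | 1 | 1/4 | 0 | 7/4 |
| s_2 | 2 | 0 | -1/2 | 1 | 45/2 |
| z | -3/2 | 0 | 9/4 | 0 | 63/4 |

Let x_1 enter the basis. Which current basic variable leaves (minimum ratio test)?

x_2

Column x_1 entries and ratios — x_2: (7/4)/(1/2) = 7/2; s_2: (45/2)/2 = 45/4.
Smallest ratio is 7/2 in the row of x_2, so x_2 leaves.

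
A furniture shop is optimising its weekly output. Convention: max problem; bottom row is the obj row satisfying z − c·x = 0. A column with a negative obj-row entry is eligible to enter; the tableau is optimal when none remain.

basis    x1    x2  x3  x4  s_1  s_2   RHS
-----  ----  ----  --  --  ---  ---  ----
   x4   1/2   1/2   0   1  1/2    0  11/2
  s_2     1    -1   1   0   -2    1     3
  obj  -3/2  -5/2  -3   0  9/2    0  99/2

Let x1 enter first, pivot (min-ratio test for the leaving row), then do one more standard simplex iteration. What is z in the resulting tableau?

Ratio test on column x1 — row 1: (11/2)/(1/2) = 11; row 2: 3/1 = 3. Minimum is 3 at row 2 (s_2 leaves); pivot element 1.
Pivot on row 2; the obj-row RHS becomes 99/2 − (-3/2)·3 = 54.
Next entering variable (most negative obj-row entry -4): x2.
Ratio test on column x2 — row 1: 4/1 = 4; row 2: entry -1 ≤ 0. Minimum is 4 at row 1 (x4 leaves); pivot element 1.
After the second pivot the obj-row RHS is 54 − (-4)·4 = 70.

70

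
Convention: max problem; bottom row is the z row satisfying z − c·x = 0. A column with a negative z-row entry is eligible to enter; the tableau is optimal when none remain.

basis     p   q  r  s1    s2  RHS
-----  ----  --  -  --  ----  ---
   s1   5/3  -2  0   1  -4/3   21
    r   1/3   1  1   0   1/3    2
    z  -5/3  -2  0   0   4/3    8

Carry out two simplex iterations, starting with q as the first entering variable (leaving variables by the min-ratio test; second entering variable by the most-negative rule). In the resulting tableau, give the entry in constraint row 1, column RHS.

Ratio test on column q — row 1: entry -2 ≤ 0; row 2: 2/1 = 2. Minimum is 2 at row 2 (r leaves); pivot element 1.
Divide row 2 by 1; eliminate column q from the other rows.
Second iteration: most negative z-row entry is -1 in column p, so p enters.
Ratio test on column p — row 1: 25/(7/3) = 75/7; row 2: 2/(1/3) = 6. Minimum is 6 at row 2 (q leaves); pivot element 1/3.
Divide row 2 by 1/3; eliminate column p from the other rows.
After both pivots, the entry at constraint row 1, column RHS is 11.

11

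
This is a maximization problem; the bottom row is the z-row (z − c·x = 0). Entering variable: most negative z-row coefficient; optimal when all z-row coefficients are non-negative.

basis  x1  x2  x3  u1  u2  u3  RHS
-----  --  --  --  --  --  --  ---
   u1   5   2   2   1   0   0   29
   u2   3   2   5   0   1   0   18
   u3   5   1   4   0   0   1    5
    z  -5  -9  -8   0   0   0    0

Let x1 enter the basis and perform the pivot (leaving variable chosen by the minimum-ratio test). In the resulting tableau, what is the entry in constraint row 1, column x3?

Ratio test on column x1 — row 1: 29/5 = 29/5; row 2: 18/3 = 6; row 3: 5/5 = 1. Minimum is 1 at row 3 (u3 leaves); pivot element 5.
Divide row 3 by 5; eliminate column x1 from the other rows.
Row 1 update in column x3: 2 − 5·(4/5) = -2.

-2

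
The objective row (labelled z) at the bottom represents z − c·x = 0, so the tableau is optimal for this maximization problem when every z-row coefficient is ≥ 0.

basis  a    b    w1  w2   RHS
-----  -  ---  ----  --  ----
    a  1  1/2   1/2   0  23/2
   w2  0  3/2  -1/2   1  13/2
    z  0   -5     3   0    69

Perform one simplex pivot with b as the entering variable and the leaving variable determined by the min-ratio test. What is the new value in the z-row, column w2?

Ratio test on column b — row 1: (23/2)/(1/2) = 23; row 2: (13/2)/(3/2) = 13/3. Minimum is 13/3 at row 2 (w2 leaves); pivot element 3/2.
Divide row 2 by 3/2; eliminate column b from the other rows.
z-row update in column w2: 0 − (-5)·(2/3) = 10/3.

10/3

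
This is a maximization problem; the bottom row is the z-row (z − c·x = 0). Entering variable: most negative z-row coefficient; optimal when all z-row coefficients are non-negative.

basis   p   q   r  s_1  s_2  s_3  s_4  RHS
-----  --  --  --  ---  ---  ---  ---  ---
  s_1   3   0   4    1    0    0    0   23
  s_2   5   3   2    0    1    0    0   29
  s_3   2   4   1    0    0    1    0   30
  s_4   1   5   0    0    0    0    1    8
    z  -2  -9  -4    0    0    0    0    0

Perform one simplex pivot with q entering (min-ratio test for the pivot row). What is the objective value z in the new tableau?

72/5

Ratio test on column q — row 1: entry 0 ≤ 0; row 2: 29/3 = 29/3; row 3: 30/4 = 15/2; row 4: 8/5 = 8/5. Minimum is 8/5 at row 4 (s_4 leaves); pivot element 5.
Pivot on row 4; the z-row RHS becomes 0 − (-9)·(8/5) = 72/5.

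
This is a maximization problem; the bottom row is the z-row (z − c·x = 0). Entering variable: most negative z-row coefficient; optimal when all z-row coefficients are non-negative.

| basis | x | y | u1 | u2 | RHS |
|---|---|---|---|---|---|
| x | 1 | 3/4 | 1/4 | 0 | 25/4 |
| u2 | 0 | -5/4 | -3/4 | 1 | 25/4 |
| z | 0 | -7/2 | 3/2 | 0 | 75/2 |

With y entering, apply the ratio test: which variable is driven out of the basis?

Column y entries and ratios — x: (25/4)/(3/4) = 25/3; u2: -5/4 ≤ 0, skip.
Smallest ratio is 25/3 in the row of x, so x leaves.

x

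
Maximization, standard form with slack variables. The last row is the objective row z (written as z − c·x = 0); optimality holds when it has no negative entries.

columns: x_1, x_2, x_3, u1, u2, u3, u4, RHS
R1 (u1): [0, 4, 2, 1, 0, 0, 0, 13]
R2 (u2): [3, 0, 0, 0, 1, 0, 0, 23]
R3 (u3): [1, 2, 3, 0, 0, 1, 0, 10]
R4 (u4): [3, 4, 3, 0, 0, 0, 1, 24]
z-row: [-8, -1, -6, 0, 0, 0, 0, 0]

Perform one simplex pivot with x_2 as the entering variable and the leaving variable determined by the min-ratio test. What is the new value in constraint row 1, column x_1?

Ratio test on column x_2 — row 1: 13/4 = 13/4; row 2: entry 0 ≤ 0; row 3: 10/2 = 5; row 4: 24/4 = 6. Minimum is 13/4 at row 1 (u1 leaves); pivot element 4.
Divide row 1 by 4; eliminate column x_2 from the other rows.
In the new row 1, the x_1 entry is the old entry divided by the pivot: 0/4 = 0.

0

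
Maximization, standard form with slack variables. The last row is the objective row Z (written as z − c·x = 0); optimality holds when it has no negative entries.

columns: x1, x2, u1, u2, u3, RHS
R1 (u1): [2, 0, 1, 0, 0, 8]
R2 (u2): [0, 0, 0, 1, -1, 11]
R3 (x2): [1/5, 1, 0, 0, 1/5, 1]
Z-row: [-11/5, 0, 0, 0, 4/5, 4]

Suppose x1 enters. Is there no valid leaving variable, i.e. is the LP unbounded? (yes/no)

Column x1 has positive entries in row(s) 1, 3, so the ratio test bounds it — not unbounded.

no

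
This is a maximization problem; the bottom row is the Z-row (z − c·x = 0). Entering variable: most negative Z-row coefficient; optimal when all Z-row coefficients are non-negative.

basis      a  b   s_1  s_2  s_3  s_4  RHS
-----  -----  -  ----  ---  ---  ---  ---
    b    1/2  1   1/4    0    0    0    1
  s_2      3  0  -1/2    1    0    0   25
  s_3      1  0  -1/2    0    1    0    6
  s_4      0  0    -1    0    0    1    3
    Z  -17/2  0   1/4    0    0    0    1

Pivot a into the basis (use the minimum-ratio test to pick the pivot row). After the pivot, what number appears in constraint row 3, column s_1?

-1

Ratio test on column a — row 1: 1/(1/2) = 2; row 2: 25/3 = 25/3; row 3: 6/1 = 6; row 4: entry 0 ≤ 0. Minimum is 2 at row 1 (b leaves); pivot element 1/2.
Divide row 1 by 1/2; eliminate column a from the other rows.
Row 3 update in column s_1: -1/2 − 1·(1/2) = -1.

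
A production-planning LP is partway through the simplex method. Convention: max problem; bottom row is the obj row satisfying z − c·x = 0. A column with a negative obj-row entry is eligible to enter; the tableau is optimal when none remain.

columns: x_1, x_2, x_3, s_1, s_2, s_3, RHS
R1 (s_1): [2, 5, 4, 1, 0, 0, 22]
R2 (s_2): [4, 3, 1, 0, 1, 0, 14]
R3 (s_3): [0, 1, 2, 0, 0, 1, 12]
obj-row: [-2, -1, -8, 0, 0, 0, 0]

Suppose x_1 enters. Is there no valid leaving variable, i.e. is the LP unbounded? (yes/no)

Column x_1 has positive entries in row(s) 1, 2, so the ratio test bounds it — not unbounded.

no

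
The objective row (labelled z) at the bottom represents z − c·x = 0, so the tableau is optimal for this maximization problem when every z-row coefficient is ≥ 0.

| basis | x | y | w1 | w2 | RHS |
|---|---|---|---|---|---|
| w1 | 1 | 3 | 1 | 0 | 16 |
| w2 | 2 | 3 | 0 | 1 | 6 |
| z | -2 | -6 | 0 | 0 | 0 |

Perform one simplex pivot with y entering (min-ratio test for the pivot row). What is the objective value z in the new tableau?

Ratio test on column y — row 1: 16/3 = 16/3; row 2: 6/3 = 2. Minimum is 2 at row 2 (w2 leaves); pivot element 3.
Pivot on row 2; the z-row RHS becomes 0 − (-6)·2 = 12.

12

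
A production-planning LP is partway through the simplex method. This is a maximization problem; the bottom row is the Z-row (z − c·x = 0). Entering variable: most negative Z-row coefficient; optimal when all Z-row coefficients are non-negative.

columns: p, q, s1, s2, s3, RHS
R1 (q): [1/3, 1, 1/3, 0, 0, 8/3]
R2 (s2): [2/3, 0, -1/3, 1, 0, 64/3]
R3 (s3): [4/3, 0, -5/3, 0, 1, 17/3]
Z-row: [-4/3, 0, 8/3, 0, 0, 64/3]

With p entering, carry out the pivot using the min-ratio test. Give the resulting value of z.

Ratio test on column p — row 1: (8/3)/(1/3) = 8; row 2: (64/3)/(2/3) = 32; row 3: (17/3)/(4/3) = 17/4. Minimum is 17/4 at row 3 (s3 leaves); pivot element 4/3.
Pivot on row 3; the Z-row RHS becomes 64/3 − (-4/3)·(17/4) = 27.

27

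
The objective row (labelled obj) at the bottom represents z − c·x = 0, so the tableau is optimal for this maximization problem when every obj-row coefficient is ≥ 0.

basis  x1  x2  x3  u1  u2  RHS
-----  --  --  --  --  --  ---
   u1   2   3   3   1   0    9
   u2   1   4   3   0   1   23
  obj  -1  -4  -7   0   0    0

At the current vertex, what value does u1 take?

9

u1 is basic (row 1); its value is the RHS of that row, 9.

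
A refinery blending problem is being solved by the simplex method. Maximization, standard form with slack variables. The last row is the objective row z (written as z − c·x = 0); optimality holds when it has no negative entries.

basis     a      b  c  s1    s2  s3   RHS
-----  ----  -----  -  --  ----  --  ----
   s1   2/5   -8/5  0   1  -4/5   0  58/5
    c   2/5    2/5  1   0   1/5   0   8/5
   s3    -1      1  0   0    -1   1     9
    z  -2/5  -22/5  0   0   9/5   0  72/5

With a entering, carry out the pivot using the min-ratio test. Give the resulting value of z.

16

Ratio test on column a — row 1: (58/5)/(2/5) = 29; row 2: (8/5)/(2/5) = 4; row 3: entry -1 ≤ 0. Minimum is 4 at row 2 (c leaves); pivot element 2/5.
Pivot on row 2; the z-row RHS becomes 72/5 − (-2/5)·4 = 16.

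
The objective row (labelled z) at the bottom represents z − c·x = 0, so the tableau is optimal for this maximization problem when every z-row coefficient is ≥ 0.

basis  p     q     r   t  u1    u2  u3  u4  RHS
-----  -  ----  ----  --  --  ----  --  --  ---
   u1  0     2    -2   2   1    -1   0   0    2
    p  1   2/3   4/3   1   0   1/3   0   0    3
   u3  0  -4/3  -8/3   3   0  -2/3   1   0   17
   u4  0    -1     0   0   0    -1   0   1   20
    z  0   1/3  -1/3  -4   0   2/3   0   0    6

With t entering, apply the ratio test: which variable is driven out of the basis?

Column t entries and ratios — u1: 2/2 = 1; p: 3/1 = 3; u3: 17/3 = 17/3; u4: 0 ≤ 0, skip.
Smallest ratio is 1 in the row of u1, so u1 leaves.

u1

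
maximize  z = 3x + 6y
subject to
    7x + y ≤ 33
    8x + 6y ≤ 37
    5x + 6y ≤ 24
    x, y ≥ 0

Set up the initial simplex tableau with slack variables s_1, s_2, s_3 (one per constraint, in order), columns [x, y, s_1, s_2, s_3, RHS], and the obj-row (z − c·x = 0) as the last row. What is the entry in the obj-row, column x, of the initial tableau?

-3

The obj-row carries the negated objective coefficients: the x entry is -3.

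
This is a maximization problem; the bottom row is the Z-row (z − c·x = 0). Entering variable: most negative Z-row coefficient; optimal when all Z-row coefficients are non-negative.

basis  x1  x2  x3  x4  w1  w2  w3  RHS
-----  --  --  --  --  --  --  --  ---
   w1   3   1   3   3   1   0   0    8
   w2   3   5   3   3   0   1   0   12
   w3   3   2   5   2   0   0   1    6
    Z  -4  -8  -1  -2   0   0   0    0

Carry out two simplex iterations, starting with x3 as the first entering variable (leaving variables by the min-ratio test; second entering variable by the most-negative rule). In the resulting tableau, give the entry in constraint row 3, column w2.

-2/19

Ratio test on column x3 — row 1: 8/3 = 8/3; row 2: 12/3 = 4; row 3: 6/5 = 6/5. Minimum is 6/5 at row 3 (w3 leaves); pivot element 5.
Divide row 3 by 5; eliminate column x3 from the other rows.
Second iteration: most negative Z-row entry is -38/5 in column x2, so x2 enters.
Ratio test on column x2 — row 1: entry -1/5 ≤ 0; row 2: (42/5)/(19/5) = 42/19; row 3: (6/5)/(2/5) = 3. Minimum is 42/19 at row 2 (w2 leaves); pivot element 19/5.
Divide row 2 by 19/5; eliminate column x2 from the other rows.
After both pivots, the entry at constraint row 3, column w2 is -2/19.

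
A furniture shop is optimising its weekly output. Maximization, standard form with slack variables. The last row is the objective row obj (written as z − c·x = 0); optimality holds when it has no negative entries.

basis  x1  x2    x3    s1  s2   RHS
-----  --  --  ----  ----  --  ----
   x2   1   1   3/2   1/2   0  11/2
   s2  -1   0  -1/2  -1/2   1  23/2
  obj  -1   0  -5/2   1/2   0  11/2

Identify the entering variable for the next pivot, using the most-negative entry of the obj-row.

Negative obj-row entries: x1: -1, x3: -5/2.
The most negative is -5/2 in column x3, so x3 enters.

x3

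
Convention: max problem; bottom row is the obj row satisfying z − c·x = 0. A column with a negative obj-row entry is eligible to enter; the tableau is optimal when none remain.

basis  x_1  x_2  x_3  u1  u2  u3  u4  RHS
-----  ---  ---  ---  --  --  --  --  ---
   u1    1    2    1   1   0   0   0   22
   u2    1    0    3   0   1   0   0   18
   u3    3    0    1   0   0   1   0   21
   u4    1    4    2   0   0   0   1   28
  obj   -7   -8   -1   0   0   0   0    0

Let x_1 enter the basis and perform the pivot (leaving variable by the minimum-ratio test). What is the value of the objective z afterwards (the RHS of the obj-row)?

49

Ratio test on column x_1 — row 1: 22/1 = 22; row 2: 18/1 = 18; row 3: 21/3 = 7; row 4: 28/1 = 28. Minimum is 7 at row 3 (u3 leaves); pivot element 3.
Pivot on row 3; the obj-row RHS becomes 0 − (-7)·7 = 49.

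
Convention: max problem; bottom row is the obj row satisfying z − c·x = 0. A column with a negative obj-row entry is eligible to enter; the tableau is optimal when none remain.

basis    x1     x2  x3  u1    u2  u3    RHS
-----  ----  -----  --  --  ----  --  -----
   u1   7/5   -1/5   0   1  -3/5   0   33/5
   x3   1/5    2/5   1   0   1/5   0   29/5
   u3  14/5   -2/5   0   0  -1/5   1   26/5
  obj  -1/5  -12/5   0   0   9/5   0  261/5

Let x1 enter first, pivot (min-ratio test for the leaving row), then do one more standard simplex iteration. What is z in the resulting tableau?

Ratio test on column x1 — row 1: (33/5)/(7/5) = 33/7; row 2: (29/5)/(1/5) = 29; row 3: (26/5)/(14/5) = 13/7. Minimum is 13/7 at row 3 (u3 leaves); pivot element 14/5.
Pivot on row 3; the obj-row RHS becomes 261/5 − (-1/5)·(13/7) = 368/7.
Next entering variable (most negative obj-row entry -17/7): x2.
Ratio test on column x2 — row 1: entry 0 ≤ 0; row 2: (38/7)/(3/7) = 38/3; row 3: entry -1/7 ≤ 0. Minimum is 38/3 at row 2 (x3 leaves); pivot element 3/7.
After the second pivot the obj-row RHS is 368/7 − (-17/7)·(38/3) = 250/3.

250/3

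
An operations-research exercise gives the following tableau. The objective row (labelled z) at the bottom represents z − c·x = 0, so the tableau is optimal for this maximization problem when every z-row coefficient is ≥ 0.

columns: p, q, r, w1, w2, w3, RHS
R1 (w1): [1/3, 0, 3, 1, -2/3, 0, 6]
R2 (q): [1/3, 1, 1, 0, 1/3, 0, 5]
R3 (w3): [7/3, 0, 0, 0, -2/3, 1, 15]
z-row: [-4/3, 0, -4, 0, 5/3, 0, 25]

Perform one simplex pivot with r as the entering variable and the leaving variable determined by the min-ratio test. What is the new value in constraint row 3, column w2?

Ratio test on column r — row 1: 6/3 = 2; row 2: 5/1 = 5; row 3: entry 0 ≤ 0. Minimum is 2 at row 1 (w1 leaves); pivot element 3.
Divide row 1 by 3; eliminate column r from the other rows.
Row 3 update in column w2: -2/3 − 0·(-2/9) = -2/3.

-2/3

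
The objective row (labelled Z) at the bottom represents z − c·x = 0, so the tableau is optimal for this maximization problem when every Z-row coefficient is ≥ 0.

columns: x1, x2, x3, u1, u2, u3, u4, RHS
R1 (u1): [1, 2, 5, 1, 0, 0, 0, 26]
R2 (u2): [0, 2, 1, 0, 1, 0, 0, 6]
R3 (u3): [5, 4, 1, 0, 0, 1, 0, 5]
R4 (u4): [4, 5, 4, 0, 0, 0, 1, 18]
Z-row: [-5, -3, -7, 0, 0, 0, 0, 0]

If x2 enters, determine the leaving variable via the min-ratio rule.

Column x2 entries and ratios — u1: 26/2 = 13; u2: 6/2 = 3; u3: 5/4 = 5/4; u4: 18/5 = 18/5.
Smallest ratio is 5/4 in the row of u3, so u3 leaves.

u3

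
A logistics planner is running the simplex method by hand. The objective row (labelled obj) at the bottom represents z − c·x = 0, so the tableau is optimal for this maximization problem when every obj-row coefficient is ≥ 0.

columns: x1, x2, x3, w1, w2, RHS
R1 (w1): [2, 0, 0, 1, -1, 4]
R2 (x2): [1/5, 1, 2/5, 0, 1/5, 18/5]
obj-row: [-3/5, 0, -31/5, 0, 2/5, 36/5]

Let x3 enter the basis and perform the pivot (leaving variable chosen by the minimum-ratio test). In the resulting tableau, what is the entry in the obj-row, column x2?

Ratio test on column x3 — row 1: entry 0 ≤ 0; row 2: (18/5)/(2/5) = 9. Minimum is 9 at row 2 (x2 leaves); pivot element 2/5.
Divide row 2 by 2/5; eliminate column x3 from the other rows.
obj-row update in column x2: 0 − (-31/5)·(5/2) = 31/2.

31/2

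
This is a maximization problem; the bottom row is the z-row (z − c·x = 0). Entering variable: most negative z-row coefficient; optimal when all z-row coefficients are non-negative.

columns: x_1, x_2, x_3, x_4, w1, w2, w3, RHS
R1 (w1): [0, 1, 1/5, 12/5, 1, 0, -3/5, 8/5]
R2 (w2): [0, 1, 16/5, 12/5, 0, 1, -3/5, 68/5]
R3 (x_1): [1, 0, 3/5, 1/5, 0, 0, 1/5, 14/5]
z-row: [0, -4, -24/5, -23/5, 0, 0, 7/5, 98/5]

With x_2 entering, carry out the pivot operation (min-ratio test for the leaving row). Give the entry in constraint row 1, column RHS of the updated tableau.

8/5

Ratio test on column x_2 — row 1: (8/5)/1 = 8/5; row 2: (68/5)/1 = 68/5; row 3: entry 0 ≤ 0. Minimum is 8/5 at row 1 (w1 leaves); pivot element 1.
Divide row 1 by 1; eliminate column x_2 from the other rows.
In the new row 1, the RHS entry is the old entry divided by the pivot: (8/5)/1 = 8/5.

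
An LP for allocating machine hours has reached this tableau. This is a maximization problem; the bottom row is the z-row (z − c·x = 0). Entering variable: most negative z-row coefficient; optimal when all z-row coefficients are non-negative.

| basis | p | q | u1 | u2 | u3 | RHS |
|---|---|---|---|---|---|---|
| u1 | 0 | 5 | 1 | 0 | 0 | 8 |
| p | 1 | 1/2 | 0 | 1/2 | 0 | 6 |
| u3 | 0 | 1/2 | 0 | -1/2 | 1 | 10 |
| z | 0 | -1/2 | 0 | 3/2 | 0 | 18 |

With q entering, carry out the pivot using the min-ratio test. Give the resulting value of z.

Ratio test on column q — row 1: 8/5 = 8/5; row 2: 6/(1/2) = 12; row 3: 10/(1/2) = 20. Minimum is 8/5 at row 1 (u1 leaves); pivot element 5.
Pivot on row 1; the z-row RHS becomes 18 − (-1/2)·(8/5) = 94/5.

94/5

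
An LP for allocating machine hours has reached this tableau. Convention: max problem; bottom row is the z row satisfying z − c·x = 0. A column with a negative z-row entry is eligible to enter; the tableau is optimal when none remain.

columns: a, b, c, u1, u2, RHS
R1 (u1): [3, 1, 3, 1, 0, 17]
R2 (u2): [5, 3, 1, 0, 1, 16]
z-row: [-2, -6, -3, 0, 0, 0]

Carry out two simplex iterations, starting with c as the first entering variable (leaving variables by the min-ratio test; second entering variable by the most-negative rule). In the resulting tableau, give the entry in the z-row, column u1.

Ratio test on column c — row 1: 17/3 = 17/3; row 2: 16/1 = 16. Minimum is 17/3 at row 1 (u1 leaves); pivot element 3.
Divide row 1 by 3; eliminate column c from the other rows.
Second iteration: most negative z-row entry is -5 in column b, so b enters.
Ratio test on column b — row 1: (17/3)/(1/3) = 17; row 2: (31/3)/(8/3) = 31/8. Minimum is 31/8 at row 2 (u2 leaves); pivot element 8/3.
Divide row 2 by 8/3; eliminate column b from the other rows.
After both pivots, the entry at the z-row, column u1 is 3/8.

3/8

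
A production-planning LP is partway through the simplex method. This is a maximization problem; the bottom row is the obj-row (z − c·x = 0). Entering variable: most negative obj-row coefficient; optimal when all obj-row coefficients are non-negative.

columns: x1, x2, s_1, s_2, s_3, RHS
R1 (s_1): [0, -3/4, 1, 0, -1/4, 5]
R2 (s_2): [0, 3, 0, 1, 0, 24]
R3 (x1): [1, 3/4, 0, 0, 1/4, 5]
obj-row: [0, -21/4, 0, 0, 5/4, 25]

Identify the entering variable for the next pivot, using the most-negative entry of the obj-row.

Negative obj-row entries: x2: -21/4.
The most negative is -21/4 in column x2, so x2 enters.

x2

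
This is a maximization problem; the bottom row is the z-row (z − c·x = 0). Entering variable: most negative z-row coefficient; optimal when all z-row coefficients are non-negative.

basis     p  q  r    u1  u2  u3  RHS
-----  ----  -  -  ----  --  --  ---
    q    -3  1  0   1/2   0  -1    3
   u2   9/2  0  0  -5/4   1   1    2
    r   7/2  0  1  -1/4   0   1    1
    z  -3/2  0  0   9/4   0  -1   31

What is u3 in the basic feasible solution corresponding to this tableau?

u3 is not in the basis, so in the current basic feasible solution u3 = 0.

0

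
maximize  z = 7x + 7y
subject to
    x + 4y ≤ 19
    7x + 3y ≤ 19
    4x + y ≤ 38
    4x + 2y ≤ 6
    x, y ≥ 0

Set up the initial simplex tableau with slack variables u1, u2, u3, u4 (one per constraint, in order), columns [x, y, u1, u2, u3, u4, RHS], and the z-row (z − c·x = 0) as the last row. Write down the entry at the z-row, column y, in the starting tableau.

-7

The z-row carries the negated objective coefficients: the y entry is -7.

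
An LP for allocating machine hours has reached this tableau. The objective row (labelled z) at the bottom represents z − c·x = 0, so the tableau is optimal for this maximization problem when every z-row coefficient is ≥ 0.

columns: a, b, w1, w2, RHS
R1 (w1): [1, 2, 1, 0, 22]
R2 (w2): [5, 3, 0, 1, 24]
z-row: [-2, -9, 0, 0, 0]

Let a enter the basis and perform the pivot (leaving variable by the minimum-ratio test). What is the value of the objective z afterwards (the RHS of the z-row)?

Ratio test on column a — row 1: 22/1 = 22; row 2: 24/5 = 24/5. Minimum is 24/5 at row 2 (w2 leaves); pivot element 5.
Pivot on row 2; the z-row RHS becomes 0 − (-2)·(24/5) = 48/5.

48/5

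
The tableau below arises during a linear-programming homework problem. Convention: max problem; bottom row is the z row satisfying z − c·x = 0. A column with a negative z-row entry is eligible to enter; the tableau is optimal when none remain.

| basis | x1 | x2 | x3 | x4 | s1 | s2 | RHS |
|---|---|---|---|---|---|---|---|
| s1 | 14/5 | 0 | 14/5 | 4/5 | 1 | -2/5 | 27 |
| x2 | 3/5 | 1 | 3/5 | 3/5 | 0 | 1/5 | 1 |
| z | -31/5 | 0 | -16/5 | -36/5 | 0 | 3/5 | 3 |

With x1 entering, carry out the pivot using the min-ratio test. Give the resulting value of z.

40/3

Ratio test on column x1 — row 1: 27/(14/5) = 135/14; row 2: 1/(3/5) = 5/3. Minimum is 5/3 at row 2 (x2 leaves); pivot element 3/5.
Pivot on row 2; the z-row RHS becomes 3 − (-31/5)·(5/3) = 40/3.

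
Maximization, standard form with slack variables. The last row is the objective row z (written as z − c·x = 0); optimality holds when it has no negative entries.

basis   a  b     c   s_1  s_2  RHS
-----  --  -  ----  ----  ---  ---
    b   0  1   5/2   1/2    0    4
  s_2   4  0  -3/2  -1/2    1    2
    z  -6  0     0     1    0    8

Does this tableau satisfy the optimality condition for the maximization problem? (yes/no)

no

The z-row has a negative entry -6 in column a, so it is not optimal.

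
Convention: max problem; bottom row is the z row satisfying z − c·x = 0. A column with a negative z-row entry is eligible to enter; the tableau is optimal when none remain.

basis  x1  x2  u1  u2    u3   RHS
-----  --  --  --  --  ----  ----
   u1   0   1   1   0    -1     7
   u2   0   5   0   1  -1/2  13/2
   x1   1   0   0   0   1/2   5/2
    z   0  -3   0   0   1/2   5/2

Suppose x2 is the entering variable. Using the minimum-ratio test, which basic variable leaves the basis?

Column x2 entries and ratios — u1: 7/1 = 7; u2: (13/2)/5 = 13/10; x1: 0 ≤ 0, skip.
Smallest ratio is 13/10 in the row of u2, so u2 leaves.

u2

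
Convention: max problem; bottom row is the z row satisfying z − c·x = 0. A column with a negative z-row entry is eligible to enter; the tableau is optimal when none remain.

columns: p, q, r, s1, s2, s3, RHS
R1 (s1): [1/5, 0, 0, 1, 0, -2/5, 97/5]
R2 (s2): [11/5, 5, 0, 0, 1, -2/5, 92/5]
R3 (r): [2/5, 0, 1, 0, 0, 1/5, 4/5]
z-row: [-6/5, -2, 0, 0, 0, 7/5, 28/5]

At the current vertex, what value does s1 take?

s1 is basic (row 1); its value is the RHS of that row, 97/5.

97/5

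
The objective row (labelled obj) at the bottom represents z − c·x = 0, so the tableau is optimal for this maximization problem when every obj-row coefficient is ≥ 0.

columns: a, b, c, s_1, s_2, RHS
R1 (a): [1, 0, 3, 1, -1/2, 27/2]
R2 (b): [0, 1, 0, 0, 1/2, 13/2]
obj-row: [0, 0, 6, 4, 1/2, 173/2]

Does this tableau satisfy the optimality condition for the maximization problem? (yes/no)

yes

Every obj-row coefficient is ≥ 0, so the tableau is optimal.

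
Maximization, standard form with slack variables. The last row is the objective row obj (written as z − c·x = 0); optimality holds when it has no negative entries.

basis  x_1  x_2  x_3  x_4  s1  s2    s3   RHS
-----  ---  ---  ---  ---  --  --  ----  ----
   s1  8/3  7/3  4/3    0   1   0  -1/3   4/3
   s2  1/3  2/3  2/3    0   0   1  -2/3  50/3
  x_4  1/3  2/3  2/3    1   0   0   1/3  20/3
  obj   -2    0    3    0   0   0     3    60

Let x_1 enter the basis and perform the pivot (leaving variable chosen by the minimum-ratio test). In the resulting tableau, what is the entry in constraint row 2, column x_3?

Ratio test on column x_1 — row 1: (4/3)/(8/3) = 1/2; row 2: (50/3)/(1/3) = 50; row 3: (20/3)/(1/3) = 20. Minimum is 1/2 at row 1 (s1 leaves); pivot element 8/3.
Divide row 1 by 8/3; eliminate column x_1 from the other rows.
Row 2 update in column x_3: 2/3 − (1/3)·(1/2) = 1/2.

1/2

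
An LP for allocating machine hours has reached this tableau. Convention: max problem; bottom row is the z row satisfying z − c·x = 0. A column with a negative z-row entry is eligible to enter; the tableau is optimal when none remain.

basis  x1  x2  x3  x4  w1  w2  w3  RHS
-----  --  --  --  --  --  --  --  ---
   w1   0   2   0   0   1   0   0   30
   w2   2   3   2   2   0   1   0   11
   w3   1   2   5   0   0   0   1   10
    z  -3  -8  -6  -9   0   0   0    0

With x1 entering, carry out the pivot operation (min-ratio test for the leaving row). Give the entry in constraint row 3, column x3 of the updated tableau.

Ratio test on column x1 — row 1: entry 0 ≤ 0; row 2: 11/2 = 11/2; row 3: 10/1 = 10. Minimum is 11/2 at row 2 (w2 leaves); pivot element 2.
Divide row 2 by 2; eliminate column x1 from the other rows.
Row 3 update in column x3: 5 − 1·1 = 4.

4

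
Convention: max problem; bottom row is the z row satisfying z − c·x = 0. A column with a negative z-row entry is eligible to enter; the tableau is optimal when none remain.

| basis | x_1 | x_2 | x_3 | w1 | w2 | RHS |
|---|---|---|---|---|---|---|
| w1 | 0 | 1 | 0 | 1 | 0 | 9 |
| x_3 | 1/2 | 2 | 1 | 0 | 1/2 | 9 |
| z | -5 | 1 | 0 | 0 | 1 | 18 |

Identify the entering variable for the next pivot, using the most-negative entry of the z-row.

x_1

Negative z-row entries: x_1: -5.
The most negative is -5 in column x_1, so x_1 enters.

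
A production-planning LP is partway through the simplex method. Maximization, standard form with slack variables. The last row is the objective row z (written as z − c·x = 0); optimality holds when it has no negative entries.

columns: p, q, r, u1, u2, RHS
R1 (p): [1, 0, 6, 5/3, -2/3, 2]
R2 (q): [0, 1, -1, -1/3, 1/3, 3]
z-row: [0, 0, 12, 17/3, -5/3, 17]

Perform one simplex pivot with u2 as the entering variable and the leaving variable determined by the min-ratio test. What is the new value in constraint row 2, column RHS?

9

Ratio test on column u2 — row 1: entry -2/3 ≤ 0; row 2: 3/(1/3) = 9. Minimum is 9 at row 2 (q leaves); pivot element 1/3.
Divide row 2 by 1/3; eliminate column u2 from the other rows.
In the new row 2, the RHS entry is the old entry divided by the pivot: 3/(1/3) = 9.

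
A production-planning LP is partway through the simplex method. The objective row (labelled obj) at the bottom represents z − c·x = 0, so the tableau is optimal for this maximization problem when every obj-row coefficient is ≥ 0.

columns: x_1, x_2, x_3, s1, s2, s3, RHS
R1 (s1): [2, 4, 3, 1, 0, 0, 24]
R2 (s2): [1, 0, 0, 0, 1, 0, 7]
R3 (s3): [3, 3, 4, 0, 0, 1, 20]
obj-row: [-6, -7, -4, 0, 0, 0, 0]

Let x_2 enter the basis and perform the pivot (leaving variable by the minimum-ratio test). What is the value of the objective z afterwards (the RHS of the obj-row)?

42

Ratio test on column x_2 — row 1: 24/4 = 6; row 2: entry 0 ≤ 0; row 3: 20/3 = 20/3. Minimum is 6 at row 1 (s1 leaves); pivot element 4.
Pivot on row 1; the obj-row RHS becomes 0 − (-7)·6 = 42.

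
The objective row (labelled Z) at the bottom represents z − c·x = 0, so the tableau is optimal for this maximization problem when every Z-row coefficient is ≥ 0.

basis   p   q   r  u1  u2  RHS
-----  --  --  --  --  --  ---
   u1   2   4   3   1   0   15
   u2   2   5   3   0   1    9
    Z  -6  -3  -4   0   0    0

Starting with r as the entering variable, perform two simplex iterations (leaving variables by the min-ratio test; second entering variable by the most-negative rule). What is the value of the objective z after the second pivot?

Ratio test on column r — row 1: 15/3 = 5; row 2: 9/3 = 3. Minimum is 3 at row 2 (u2 leaves); pivot element 3.
Pivot on row 2; the Z-row RHS becomes 0 − (-4)·3 = 12.
Next entering variable (most negative Z-row entry -10/3): p.
Ratio test on column p — row 1: entry 0 ≤ 0; row 2: 3/(2/3) = 9/2. Minimum is 9/2 at row 2 (r leaves); pivot element 2/3.
After the second pivot the Z-row RHS is 12 − (-10/3)·(9/2) = 27.

27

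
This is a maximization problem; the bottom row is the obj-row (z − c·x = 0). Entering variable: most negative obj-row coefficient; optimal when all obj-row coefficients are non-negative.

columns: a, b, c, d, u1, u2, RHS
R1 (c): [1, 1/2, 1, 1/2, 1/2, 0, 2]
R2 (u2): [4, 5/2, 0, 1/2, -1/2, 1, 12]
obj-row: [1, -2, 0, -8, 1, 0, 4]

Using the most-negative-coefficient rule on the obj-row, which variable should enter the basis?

Negative obj-row entries: b: -2, d: -8.
The most negative is -8 in column d, so d enters.

d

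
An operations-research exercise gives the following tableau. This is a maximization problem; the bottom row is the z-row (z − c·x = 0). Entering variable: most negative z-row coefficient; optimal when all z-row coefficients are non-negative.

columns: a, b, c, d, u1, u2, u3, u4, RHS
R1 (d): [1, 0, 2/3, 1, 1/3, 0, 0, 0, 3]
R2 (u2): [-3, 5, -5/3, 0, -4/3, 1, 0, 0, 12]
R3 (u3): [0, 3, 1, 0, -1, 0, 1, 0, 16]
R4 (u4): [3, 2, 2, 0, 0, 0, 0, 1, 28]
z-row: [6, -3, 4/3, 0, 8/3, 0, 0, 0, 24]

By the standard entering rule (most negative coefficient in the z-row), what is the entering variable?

Negative z-row entries: b: -3.
The most negative is -3 in column b, so b enters.

b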